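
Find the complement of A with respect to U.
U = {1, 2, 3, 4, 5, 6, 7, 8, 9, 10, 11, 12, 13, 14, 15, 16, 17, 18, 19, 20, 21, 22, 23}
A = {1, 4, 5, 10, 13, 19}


Universal set U = {1, 2, 3, 4, 5, 6, 7, 8, 9, 10, 11, 12, 13, 14, 15, 16, 17, 18, 19, 20, 21, 22, 23}
Set A = {1, 4, 5, 10, 13, 19}
A' = U \ A = elements in U but not in A
Checking each element of U:
1 (in A, exclude), 2 (not in A, include), 3 (not in A, include), 4 (in A, exclude), 5 (in A, exclude), 6 (not in A, include), 7 (not in A, include), 8 (not in A, include), 9 (not in A, include), 10 (in A, exclude), 11 (not in A, include), 12 (not in A, include), 13 (in A, exclude), 14 (not in A, include), 15 (not in A, include), 16 (not in A, include), 17 (not in A, include), 18 (not in A, include), 19 (in A, exclude), 20 (not in A, include), 21 (not in A, include), 22 (not in A, include), 23 (not in A, include)
A' = {2, 3, 6, 7, 8, 9, 11, 12, 14, 15, 16, 17, 18, 20, 21, 22, 23}

{2, 3, 6, 7, 8, 9, 11, 12, 14, 15, 16, 17, 18, 20, 21, 22, 23}


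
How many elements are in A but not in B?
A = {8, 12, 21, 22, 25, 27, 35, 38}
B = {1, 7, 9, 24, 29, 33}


Set A = {8, 12, 21, 22, 25, 27, 35, 38}
Set B = {1, 7, 9, 24, 29, 33}
A \ B = {8, 12, 21, 22, 25, 27, 35, 38}
|A \ B| = 8

8


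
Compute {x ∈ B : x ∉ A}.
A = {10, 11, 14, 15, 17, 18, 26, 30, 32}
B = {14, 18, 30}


Set A = {10, 11, 14, 15, 17, 18, 26, 30, 32}
Set B = {14, 18, 30}
Check each element of B against A:
14 ∈ A, 18 ∈ A, 30 ∈ A
Elements of B not in A: {}

{}


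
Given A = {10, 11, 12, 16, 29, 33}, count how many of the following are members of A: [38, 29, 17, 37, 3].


Set A = {10, 11, 12, 16, 29, 33}
Candidates: [38, 29, 17, 37, 3]
Check each candidate:
38 ∉ A, 29 ∈ A, 17 ∉ A, 37 ∉ A, 3 ∉ A
Count of candidates in A: 1

1


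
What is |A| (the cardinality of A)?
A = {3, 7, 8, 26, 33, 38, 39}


Set A = {3, 7, 8, 26, 33, 38, 39}
Listing elements: 3, 7, 8, 26, 33, 38, 39
Counting: 7 elements
|A| = 7

7


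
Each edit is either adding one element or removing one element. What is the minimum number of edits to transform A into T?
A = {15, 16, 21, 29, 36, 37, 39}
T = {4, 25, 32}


Set A = {15, 16, 21, 29, 36, 37, 39}
Set T = {4, 25, 32}
Elements to remove from A (in A, not in T): {15, 16, 21, 29, 36, 37, 39} → 7 removals
Elements to add to A (in T, not in A): {4, 25, 32} → 3 additions
Total edits = 7 + 3 = 10

10


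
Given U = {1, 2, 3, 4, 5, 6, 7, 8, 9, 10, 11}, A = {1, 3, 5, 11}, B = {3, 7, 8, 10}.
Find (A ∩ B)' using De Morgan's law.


U = {1, 2, 3, 4, 5, 6, 7, 8, 9, 10, 11}
A = {1, 3, 5, 11}, B = {3, 7, 8, 10}
A ∩ B = {3}
(A ∩ B)' = U \ (A ∩ B) = {1, 2, 4, 5, 6, 7, 8, 9, 10, 11}
Verification via A' ∪ B': A' = {2, 4, 6, 7, 8, 9, 10}, B' = {1, 2, 4, 5, 6, 9, 11}
A' ∪ B' = {1, 2, 4, 5, 6, 7, 8, 9, 10, 11} ✓

{1, 2, 4, 5, 6, 7, 8, 9, 10, 11}


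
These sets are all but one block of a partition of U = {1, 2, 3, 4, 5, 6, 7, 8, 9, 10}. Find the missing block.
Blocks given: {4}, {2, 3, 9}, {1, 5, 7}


U = {1, 2, 3, 4, 5, 6, 7, 8, 9, 10}
Shown blocks: {4}, {2, 3, 9}, {1, 5, 7}
A partition's blocks are pairwise disjoint and cover U, so the missing block = U \ (union of shown blocks).
Union of shown blocks: {1, 2, 3, 4, 5, 7, 9}
Missing block = U \ (union) = {6, 8, 10}

{6, 8, 10}


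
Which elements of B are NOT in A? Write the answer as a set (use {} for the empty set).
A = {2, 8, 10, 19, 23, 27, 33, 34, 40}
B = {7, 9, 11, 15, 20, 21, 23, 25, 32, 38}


Set A = {2, 8, 10, 19, 23, 27, 33, 34, 40}
Set B = {7, 9, 11, 15, 20, 21, 23, 25, 32, 38}
Check each element of B against A:
7 ∉ A (include), 9 ∉ A (include), 11 ∉ A (include), 15 ∉ A (include), 20 ∉ A (include), 21 ∉ A (include), 23 ∈ A, 25 ∉ A (include), 32 ∉ A (include), 38 ∉ A (include)
Elements of B not in A: {7, 9, 11, 15, 20, 21, 25, 32, 38}

{7, 9, 11, 15, 20, 21, 25, 32, 38}


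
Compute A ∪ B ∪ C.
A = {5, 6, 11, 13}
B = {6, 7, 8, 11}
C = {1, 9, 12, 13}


Set A = {5, 6, 11, 13}
Set B = {6, 7, 8, 11}
Set C = {1, 9, 12, 13}
First, A ∪ B = {5, 6, 7, 8, 11, 13}
Then, (A ∪ B) ∪ C = {1, 5, 6, 7, 8, 9, 11, 12, 13}

{1, 5, 6, 7, 8, 9, 11, 12, 13}


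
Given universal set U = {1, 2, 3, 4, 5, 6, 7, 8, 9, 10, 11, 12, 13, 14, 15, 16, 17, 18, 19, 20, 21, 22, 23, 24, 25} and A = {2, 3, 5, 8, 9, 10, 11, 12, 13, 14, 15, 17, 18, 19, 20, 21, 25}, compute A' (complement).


Universal set U = {1, 2, 3, 4, 5, 6, 7, 8, 9, 10, 11, 12, 13, 14, 15, 16, 17, 18, 19, 20, 21, 22, 23, 24, 25}
Set A = {2, 3, 5, 8, 9, 10, 11, 12, 13, 14, 15, 17, 18, 19, 20, 21, 25}
A' = U \ A = elements in U but not in A
Checking each element of U:
1 (not in A, include), 2 (in A, exclude), 3 (in A, exclude), 4 (not in A, include), 5 (in A, exclude), 6 (not in A, include), 7 (not in A, include), 8 (in A, exclude), 9 (in A, exclude), 10 (in A, exclude), 11 (in A, exclude), 12 (in A, exclude), 13 (in A, exclude), 14 (in A, exclude), 15 (in A, exclude), 16 (not in A, include), 17 (in A, exclude), 18 (in A, exclude), 19 (in A, exclude), 20 (in A, exclude), 21 (in A, exclude), 22 (not in A, include), 23 (not in A, include), 24 (not in A, include), 25 (in A, exclude)
A' = {1, 4, 6, 7, 16, 22, 23, 24}

{1, 4, 6, 7, 16, 22, 23, 24}


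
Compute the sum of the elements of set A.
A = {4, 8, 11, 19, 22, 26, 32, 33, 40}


Set A = {4, 8, 11, 19, 22, 26, 32, 33, 40}
Sum = 4 + 8 + 11 + 19 + 22 + 26 + 32 + 33 + 40 = 195

195


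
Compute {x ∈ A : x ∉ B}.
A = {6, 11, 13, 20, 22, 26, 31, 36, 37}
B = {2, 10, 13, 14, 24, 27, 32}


Set A = {6, 11, 13, 20, 22, 26, 31, 36, 37}
Set B = {2, 10, 13, 14, 24, 27, 32}
Check each element of A against B:
6 ∉ B (include), 11 ∉ B (include), 13 ∈ B, 20 ∉ B (include), 22 ∉ B (include), 26 ∉ B (include), 31 ∉ B (include), 36 ∉ B (include), 37 ∉ B (include)
Elements of A not in B: {6, 11, 20, 22, 26, 31, 36, 37}

{6, 11, 20, 22, 26, 31, 36, 37}


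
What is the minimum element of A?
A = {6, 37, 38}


Set A = {6, 37, 38}
Elements in ascending order: 6, 37, 38
The smallest element is 6.

6


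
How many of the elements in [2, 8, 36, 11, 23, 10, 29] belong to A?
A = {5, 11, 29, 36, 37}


Set A = {5, 11, 29, 36, 37}
Candidates: [2, 8, 36, 11, 23, 10, 29]
Check each candidate:
2 ∉ A, 8 ∉ A, 36 ∈ A, 11 ∈ A, 23 ∉ A, 10 ∉ A, 29 ∈ A
Count of candidates in A: 3

3


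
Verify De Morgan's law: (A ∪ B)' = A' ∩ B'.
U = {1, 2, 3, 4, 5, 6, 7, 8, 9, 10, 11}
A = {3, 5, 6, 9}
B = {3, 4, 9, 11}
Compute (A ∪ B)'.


U = {1, 2, 3, 4, 5, 6, 7, 8, 9, 10, 11}
A = {3, 5, 6, 9}, B = {3, 4, 9, 11}
A ∪ B = {3, 4, 5, 6, 9, 11}
(A ∪ B)' = U \ (A ∪ B) = {1, 2, 7, 8, 10}
Verification via A' ∩ B': A' = {1, 2, 4, 7, 8, 10, 11}, B' = {1, 2, 5, 6, 7, 8, 10}
A' ∩ B' = {1, 2, 7, 8, 10} ✓

{1, 2, 7, 8, 10}


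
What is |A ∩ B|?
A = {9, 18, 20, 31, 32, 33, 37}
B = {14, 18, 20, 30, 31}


Set A = {9, 18, 20, 31, 32, 33, 37}
Set B = {14, 18, 20, 30, 31}
A ∩ B = {18, 20, 31}
|A ∩ B| = 3

3


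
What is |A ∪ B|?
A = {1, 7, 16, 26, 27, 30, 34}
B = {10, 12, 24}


Set A = {1, 7, 16, 26, 27, 30, 34}, |A| = 7
Set B = {10, 12, 24}, |B| = 3
A ∩ B = {}, |A ∩ B| = 0
|A ∪ B| = |A| + |B| - |A ∩ B| = 7 + 3 - 0 = 10

10


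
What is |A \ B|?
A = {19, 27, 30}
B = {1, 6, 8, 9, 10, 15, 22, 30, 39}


Set A = {19, 27, 30}
Set B = {1, 6, 8, 9, 10, 15, 22, 30, 39}
A \ B = {19, 27}
|A \ B| = 2

2


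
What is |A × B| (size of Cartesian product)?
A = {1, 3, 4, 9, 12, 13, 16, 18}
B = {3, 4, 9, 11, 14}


Set A = {1, 3, 4, 9, 12, 13, 16, 18} has 8 elements.
Set B = {3, 4, 9, 11, 14} has 5 elements.
|A × B| = |A| × |B| = 8 × 5 = 40

40


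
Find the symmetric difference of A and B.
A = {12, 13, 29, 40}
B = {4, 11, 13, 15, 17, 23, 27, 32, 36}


Set A = {12, 13, 29, 40}
Set B = {4, 11, 13, 15, 17, 23, 27, 32, 36}
A △ B = (A \ B) ∪ (B \ A)
Elements in A but not B: {12, 29, 40}
Elements in B but not A: {4, 11, 15, 17, 23, 27, 32, 36}
A △ B = {4, 11, 12, 15, 17, 23, 27, 29, 32, 36, 40}

{4, 11, 12, 15, 17, 23, 27, 29, 32, 36, 40}


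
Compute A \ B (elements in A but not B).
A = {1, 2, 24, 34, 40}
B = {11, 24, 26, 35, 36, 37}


Set A = {1, 2, 24, 34, 40}
Set B = {11, 24, 26, 35, 36, 37}
A \ B includes elements in A that are not in B.
Check each element of A:
1 (not in B, keep), 2 (not in B, keep), 24 (in B, remove), 34 (not in B, keep), 40 (not in B, keep)
A \ B = {1, 2, 34, 40}

{1, 2, 34, 40}


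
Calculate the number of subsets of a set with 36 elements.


The set has 36 elements.
The power set contains all possible subsets.
|P(A)| = 2^|A| = 2^36 = 68719476736

68719476736


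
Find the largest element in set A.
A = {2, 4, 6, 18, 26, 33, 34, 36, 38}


Set A = {2, 4, 6, 18, 26, 33, 34, 36, 38}
Elements in ascending order: 2, 4, 6, 18, 26, 33, 34, 36, 38
The largest element is 38.

38


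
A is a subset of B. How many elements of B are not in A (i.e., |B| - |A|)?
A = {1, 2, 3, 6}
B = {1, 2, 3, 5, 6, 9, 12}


Set A = {1, 2, 3, 6}, |A| = 4
Set B = {1, 2, 3, 5, 6, 9, 12}, |B| = 7
Since A ⊆ B: B \ A = {5, 9, 12}
|B| - |A| = 7 - 4 = 3

3


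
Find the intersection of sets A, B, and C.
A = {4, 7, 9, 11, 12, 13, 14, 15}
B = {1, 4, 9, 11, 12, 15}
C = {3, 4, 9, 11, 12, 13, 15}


Set A = {4, 7, 9, 11, 12, 13, 14, 15}
Set B = {1, 4, 9, 11, 12, 15}
Set C = {3, 4, 9, 11, 12, 13, 15}
First, A ∩ B = {4, 9, 11, 12, 15}
Then, (A ∩ B) ∩ C = {4, 9, 11, 12, 15}

{4, 9, 11, 12, 15}


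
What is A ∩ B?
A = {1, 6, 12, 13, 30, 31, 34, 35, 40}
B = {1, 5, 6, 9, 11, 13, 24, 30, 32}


Set A = {1, 6, 12, 13, 30, 31, 34, 35, 40}
Set B = {1, 5, 6, 9, 11, 13, 24, 30, 32}
A ∩ B includes only elements in both sets.
Check each element of A against B:
1 ✓, 6 ✓, 12 ✗, 13 ✓, 30 ✓, 31 ✗, 34 ✗, 35 ✗, 40 ✗
A ∩ B = {1, 6, 13, 30}

{1, 6, 13, 30}


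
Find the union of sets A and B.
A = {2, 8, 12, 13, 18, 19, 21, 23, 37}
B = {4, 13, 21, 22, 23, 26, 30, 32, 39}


Set A = {2, 8, 12, 13, 18, 19, 21, 23, 37}
Set B = {4, 13, 21, 22, 23, 26, 30, 32, 39}
A ∪ B includes all elements in either set.
Elements from A: {2, 8, 12, 13, 18, 19, 21, 23, 37}
Elements from B not already included: {4, 22, 26, 30, 32, 39}
A ∪ B = {2, 4, 8, 12, 13, 18, 19, 21, 22, 23, 26, 30, 32, 37, 39}

{2, 4, 8, 12, 13, 18, 19, 21, 22, 23, 26, 30, 32, 37, 39}


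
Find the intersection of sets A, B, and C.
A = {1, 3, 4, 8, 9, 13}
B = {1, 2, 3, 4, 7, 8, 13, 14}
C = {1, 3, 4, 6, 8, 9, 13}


Set A = {1, 3, 4, 8, 9, 13}
Set B = {1, 2, 3, 4, 7, 8, 13, 14}
Set C = {1, 3, 4, 6, 8, 9, 13}
First, A ∩ B = {1, 3, 4, 8, 13}
Then, (A ∩ B) ∩ C = {1, 3, 4, 8, 13}

{1, 3, 4, 8, 13}


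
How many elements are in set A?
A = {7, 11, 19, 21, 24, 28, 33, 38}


Set A = {7, 11, 19, 21, 24, 28, 33, 38}
Listing elements: 7, 11, 19, 21, 24, 28, 33, 38
Counting: 8 elements
|A| = 8

8


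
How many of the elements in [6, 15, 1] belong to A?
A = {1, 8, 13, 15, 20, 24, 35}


Set A = {1, 8, 13, 15, 20, 24, 35}
Candidates: [6, 15, 1]
Check each candidate:
6 ∉ A, 15 ∈ A, 1 ∈ A
Count of candidates in A: 2

2


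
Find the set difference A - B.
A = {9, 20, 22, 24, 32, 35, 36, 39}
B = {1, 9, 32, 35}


Set A = {9, 20, 22, 24, 32, 35, 36, 39}
Set B = {1, 9, 32, 35}
A \ B includes elements in A that are not in B.
Check each element of A:
9 (in B, remove), 20 (not in B, keep), 22 (not in B, keep), 24 (not in B, keep), 32 (in B, remove), 35 (in B, remove), 36 (not in B, keep), 39 (not in B, keep)
A \ B = {20, 22, 24, 36, 39}

{20, 22, 24, 36, 39}


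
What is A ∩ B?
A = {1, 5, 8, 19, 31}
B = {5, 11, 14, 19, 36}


Set A = {1, 5, 8, 19, 31}
Set B = {5, 11, 14, 19, 36}
A ∩ B includes only elements in both sets.
Check each element of A against B:
1 ✗, 5 ✓, 8 ✗, 19 ✓, 31 ✗
A ∩ B = {5, 19}

{5, 19}


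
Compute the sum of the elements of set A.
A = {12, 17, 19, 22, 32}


Set A = {12, 17, 19, 22, 32}
Sum = 12 + 17 + 19 + 22 + 32 = 102

102


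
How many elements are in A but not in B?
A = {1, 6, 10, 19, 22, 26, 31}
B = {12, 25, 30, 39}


Set A = {1, 6, 10, 19, 22, 26, 31}
Set B = {12, 25, 30, 39}
A \ B = {1, 6, 10, 19, 22, 26, 31}
|A \ B| = 7

7


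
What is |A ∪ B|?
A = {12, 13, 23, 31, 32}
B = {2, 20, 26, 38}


Set A = {12, 13, 23, 31, 32}, |A| = 5
Set B = {2, 20, 26, 38}, |B| = 4
A ∩ B = {}, |A ∩ B| = 0
|A ∪ B| = |A| + |B| - |A ∩ B| = 5 + 4 - 0 = 9

9


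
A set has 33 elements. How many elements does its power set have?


The set has 33 elements.
The power set contains all possible subsets.
|P(A)| = 2^|A| = 2^33 = 8589934592

8589934592


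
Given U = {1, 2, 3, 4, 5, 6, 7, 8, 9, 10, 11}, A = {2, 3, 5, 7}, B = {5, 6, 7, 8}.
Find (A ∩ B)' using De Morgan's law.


U = {1, 2, 3, 4, 5, 6, 7, 8, 9, 10, 11}
A = {2, 3, 5, 7}, B = {5, 6, 7, 8}
A ∩ B = {5, 7}
(A ∩ B)' = U \ (A ∩ B) = {1, 2, 3, 4, 6, 8, 9, 10, 11}
Verification via A' ∪ B': A' = {1, 4, 6, 8, 9, 10, 11}, B' = {1, 2, 3, 4, 9, 10, 11}
A' ∪ B' = {1, 2, 3, 4, 6, 8, 9, 10, 11} ✓

{1, 2, 3, 4, 6, 8, 9, 10, 11}


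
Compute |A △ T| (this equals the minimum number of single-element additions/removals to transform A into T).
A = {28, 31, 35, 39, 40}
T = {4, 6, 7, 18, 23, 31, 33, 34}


Set A = {28, 31, 35, 39, 40}
Set T = {4, 6, 7, 18, 23, 31, 33, 34}
Elements to remove from A (in A, not in T): {28, 35, 39, 40} → 4 removals
Elements to add to A (in T, not in A): {4, 6, 7, 18, 23, 33, 34} → 7 additions
Total edits = 4 + 7 = 11

11


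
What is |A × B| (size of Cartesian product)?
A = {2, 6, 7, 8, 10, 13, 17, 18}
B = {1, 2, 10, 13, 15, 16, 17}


Set A = {2, 6, 7, 8, 10, 13, 17, 18} has 8 elements.
Set B = {1, 2, 10, 13, 15, 16, 17} has 7 elements.
|A × B| = |A| × |B| = 8 × 7 = 56

56


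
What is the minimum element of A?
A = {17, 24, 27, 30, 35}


Set A = {17, 24, 27, 30, 35}
Elements in ascending order: 17, 24, 27, 30, 35
The smallest element is 17.

17


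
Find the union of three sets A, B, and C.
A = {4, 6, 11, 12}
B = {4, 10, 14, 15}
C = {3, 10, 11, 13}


Set A = {4, 6, 11, 12}
Set B = {4, 10, 14, 15}
Set C = {3, 10, 11, 13}
First, A ∪ B = {4, 6, 10, 11, 12, 14, 15}
Then, (A ∪ B) ∪ C = {3, 4, 6, 10, 11, 12, 13, 14, 15}

{3, 4, 6, 10, 11, 12, 13, 14, 15}


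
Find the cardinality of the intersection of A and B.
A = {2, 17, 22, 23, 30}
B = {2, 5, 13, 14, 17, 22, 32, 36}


Set A = {2, 17, 22, 23, 30}
Set B = {2, 5, 13, 14, 17, 22, 32, 36}
A ∩ B = {2, 17, 22}
|A ∩ B| = 3

3


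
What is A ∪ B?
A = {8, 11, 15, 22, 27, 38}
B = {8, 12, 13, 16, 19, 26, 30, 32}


Set A = {8, 11, 15, 22, 27, 38}
Set B = {8, 12, 13, 16, 19, 26, 30, 32}
A ∪ B includes all elements in either set.
Elements from A: {8, 11, 15, 22, 27, 38}
Elements from B not already included: {12, 13, 16, 19, 26, 30, 32}
A ∪ B = {8, 11, 12, 13, 15, 16, 19, 22, 26, 27, 30, 32, 38}

{8, 11, 12, 13, 15, 16, 19, 22, 26, 27, 30, 32, 38}


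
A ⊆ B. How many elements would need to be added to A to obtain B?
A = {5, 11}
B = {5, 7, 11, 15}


Set A = {5, 11}, |A| = 2
Set B = {5, 7, 11, 15}, |B| = 4
Since A ⊆ B: B \ A = {7, 15}
|B| - |A| = 4 - 2 = 2

2


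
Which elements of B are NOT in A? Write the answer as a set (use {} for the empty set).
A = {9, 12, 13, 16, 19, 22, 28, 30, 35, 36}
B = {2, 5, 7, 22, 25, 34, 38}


Set A = {9, 12, 13, 16, 19, 22, 28, 30, 35, 36}
Set B = {2, 5, 7, 22, 25, 34, 38}
Check each element of B against A:
2 ∉ A (include), 5 ∉ A (include), 7 ∉ A (include), 22 ∈ A, 25 ∉ A (include), 34 ∉ A (include), 38 ∉ A (include)
Elements of B not in A: {2, 5, 7, 25, 34, 38}

{2, 5, 7, 25, 34, 38}


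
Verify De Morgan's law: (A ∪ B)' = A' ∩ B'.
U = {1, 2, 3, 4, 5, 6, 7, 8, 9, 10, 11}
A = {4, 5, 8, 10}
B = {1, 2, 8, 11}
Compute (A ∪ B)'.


U = {1, 2, 3, 4, 5, 6, 7, 8, 9, 10, 11}
A = {4, 5, 8, 10}, B = {1, 2, 8, 11}
A ∪ B = {1, 2, 4, 5, 8, 10, 11}
(A ∪ B)' = U \ (A ∪ B) = {3, 6, 7, 9}
Verification via A' ∩ B': A' = {1, 2, 3, 6, 7, 9, 11}, B' = {3, 4, 5, 6, 7, 9, 10}
A' ∩ B' = {3, 6, 7, 9} ✓

{3, 6, 7, 9}


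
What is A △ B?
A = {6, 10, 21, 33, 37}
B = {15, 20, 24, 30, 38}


Set A = {6, 10, 21, 33, 37}
Set B = {15, 20, 24, 30, 38}
A △ B = (A \ B) ∪ (B \ A)
Elements in A but not B: {6, 10, 21, 33, 37}
Elements in B but not A: {15, 20, 24, 30, 38}
A △ B = {6, 10, 15, 20, 21, 24, 30, 33, 37, 38}

{6, 10, 15, 20, 21, 24, 30, 33, 37, 38}


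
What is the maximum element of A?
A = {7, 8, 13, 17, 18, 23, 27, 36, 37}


Set A = {7, 8, 13, 17, 18, 23, 27, 36, 37}
Elements in ascending order: 7, 8, 13, 17, 18, 23, 27, 36, 37
The largest element is 37.

37


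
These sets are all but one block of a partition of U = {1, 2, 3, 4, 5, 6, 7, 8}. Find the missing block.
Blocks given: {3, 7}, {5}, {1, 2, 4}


U = {1, 2, 3, 4, 5, 6, 7, 8}
Shown blocks: {3, 7}, {5}, {1, 2, 4}
A partition's blocks are pairwise disjoint and cover U, so the missing block = U \ (union of shown blocks).
Union of shown blocks: {1, 2, 3, 4, 5, 7}
Missing block = U \ (union) = {6, 8}

{6, 8}


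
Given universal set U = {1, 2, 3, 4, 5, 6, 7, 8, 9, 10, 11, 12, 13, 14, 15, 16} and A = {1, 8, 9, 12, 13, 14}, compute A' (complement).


Universal set U = {1, 2, 3, 4, 5, 6, 7, 8, 9, 10, 11, 12, 13, 14, 15, 16}
Set A = {1, 8, 9, 12, 13, 14}
A' = U \ A = elements in U but not in A
Checking each element of U:
1 (in A, exclude), 2 (not in A, include), 3 (not in A, include), 4 (not in A, include), 5 (not in A, include), 6 (not in A, include), 7 (not in A, include), 8 (in A, exclude), 9 (in A, exclude), 10 (not in A, include), 11 (not in A, include), 12 (in A, exclude), 13 (in A, exclude), 14 (in A, exclude), 15 (not in A, include), 16 (not in A, include)
A' = {2, 3, 4, 5, 6, 7, 10, 11, 15, 16}

{2, 3, 4, 5, 6, 7, 10, 11, 15, 16}


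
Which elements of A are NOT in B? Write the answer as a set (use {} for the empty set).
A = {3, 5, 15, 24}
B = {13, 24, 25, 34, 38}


Set A = {3, 5, 15, 24}
Set B = {13, 24, 25, 34, 38}
Check each element of A against B:
3 ∉ B (include), 5 ∉ B (include), 15 ∉ B (include), 24 ∈ B
Elements of A not in B: {3, 5, 15}

{3, 5, 15}


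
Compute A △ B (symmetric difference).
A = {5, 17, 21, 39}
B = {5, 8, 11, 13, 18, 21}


Set A = {5, 17, 21, 39}
Set B = {5, 8, 11, 13, 18, 21}
A △ B = (A \ B) ∪ (B \ A)
Elements in A but not B: {17, 39}
Elements in B but not A: {8, 11, 13, 18}
A △ B = {8, 11, 13, 17, 18, 39}

{8, 11, 13, 17, 18, 39}


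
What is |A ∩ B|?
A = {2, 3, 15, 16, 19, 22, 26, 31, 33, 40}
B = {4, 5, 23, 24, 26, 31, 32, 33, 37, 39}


Set A = {2, 3, 15, 16, 19, 22, 26, 31, 33, 40}
Set B = {4, 5, 23, 24, 26, 31, 32, 33, 37, 39}
A ∩ B = {26, 31, 33}
|A ∩ B| = 3

3


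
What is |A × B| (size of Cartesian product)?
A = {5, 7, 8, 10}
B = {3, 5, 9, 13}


Set A = {5, 7, 8, 10} has 4 elements.
Set B = {3, 5, 9, 13} has 4 elements.
|A × B| = |A| × |B| = 4 × 4 = 16

16


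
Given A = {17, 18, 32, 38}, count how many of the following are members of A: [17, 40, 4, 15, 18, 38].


Set A = {17, 18, 32, 38}
Candidates: [17, 40, 4, 15, 18, 38]
Check each candidate:
17 ∈ A, 40 ∉ A, 4 ∉ A, 15 ∉ A, 18 ∈ A, 38 ∈ A
Count of candidates in A: 3

3


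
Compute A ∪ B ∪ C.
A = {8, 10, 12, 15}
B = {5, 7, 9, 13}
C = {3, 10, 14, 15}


Set A = {8, 10, 12, 15}
Set B = {5, 7, 9, 13}
Set C = {3, 10, 14, 15}
First, A ∪ B = {5, 7, 8, 9, 10, 12, 13, 15}
Then, (A ∪ B) ∪ C = {3, 5, 7, 8, 9, 10, 12, 13, 14, 15}

{3, 5, 7, 8, 9, 10, 12, 13, 14, 15}


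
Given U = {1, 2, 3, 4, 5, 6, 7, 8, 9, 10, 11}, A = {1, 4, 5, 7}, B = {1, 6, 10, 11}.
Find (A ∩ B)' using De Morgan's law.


U = {1, 2, 3, 4, 5, 6, 7, 8, 9, 10, 11}
A = {1, 4, 5, 7}, B = {1, 6, 10, 11}
A ∩ B = {1}
(A ∩ B)' = U \ (A ∩ B) = {2, 3, 4, 5, 6, 7, 8, 9, 10, 11}
Verification via A' ∪ B': A' = {2, 3, 6, 8, 9, 10, 11}, B' = {2, 3, 4, 5, 7, 8, 9}
A' ∪ B' = {2, 3, 4, 5, 6, 7, 8, 9, 10, 11} ✓

{2, 3, 4, 5, 6, 7, 8, 9, 10, 11}


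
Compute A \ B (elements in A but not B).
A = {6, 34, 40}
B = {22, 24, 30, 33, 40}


Set A = {6, 34, 40}
Set B = {22, 24, 30, 33, 40}
A \ B includes elements in A that are not in B.
Check each element of A:
6 (not in B, keep), 34 (not in B, keep), 40 (in B, remove)
A \ B = {6, 34}

{6, 34}


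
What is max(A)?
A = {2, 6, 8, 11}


Set A = {2, 6, 8, 11}
Elements in ascending order: 2, 6, 8, 11
The largest element is 11.

11


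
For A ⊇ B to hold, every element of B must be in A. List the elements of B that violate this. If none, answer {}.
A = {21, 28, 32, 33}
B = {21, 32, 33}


Set A = {21, 28, 32, 33}
Set B = {21, 32, 33}
Check each element of B against A:
21 ∈ A, 32 ∈ A, 33 ∈ A
Elements of B not in A: {}

{}


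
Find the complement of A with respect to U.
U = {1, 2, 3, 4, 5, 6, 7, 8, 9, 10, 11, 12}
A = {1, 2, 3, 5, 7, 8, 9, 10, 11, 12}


Universal set U = {1, 2, 3, 4, 5, 6, 7, 8, 9, 10, 11, 12}
Set A = {1, 2, 3, 5, 7, 8, 9, 10, 11, 12}
A' = U \ A = elements in U but not in A
Checking each element of U:
1 (in A, exclude), 2 (in A, exclude), 3 (in A, exclude), 4 (not in A, include), 5 (in A, exclude), 6 (not in A, include), 7 (in A, exclude), 8 (in A, exclude), 9 (in A, exclude), 10 (in A, exclude), 11 (in A, exclude), 12 (in A, exclude)
A' = {4, 6}

{4, 6}


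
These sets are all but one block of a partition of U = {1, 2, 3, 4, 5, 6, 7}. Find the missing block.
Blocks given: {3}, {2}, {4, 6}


U = {1, 2, 3, 4, 5, 6, 7}
Shown blocks: {3}, {2}, {4, 6}
A partition's blocks are pairwise disjoint and cover U, so the missing block = U \ (union of shown blocks).
Union of shown blocks: {2, 3, 4, 6}
Missing block = U \ (union) = {1, 5, 7}

{1, 5, 7}


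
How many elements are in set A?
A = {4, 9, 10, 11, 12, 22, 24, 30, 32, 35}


Set A = {4, 9, 10, 11, 12, 22, 24, 30, 32, 35}
Listing elements: 4, 9, 10, 11, 12, 22, 24, 30, 32, 35
Counting: 10 elements
|A| = 10

10


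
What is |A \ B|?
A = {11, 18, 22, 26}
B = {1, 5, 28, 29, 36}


Set A = {11, 18, 22, 26}
Set B = {1, 5, 28, 29, 36}
A \ B = {11, 18, 22, 26}
|A \ B| = 4

4


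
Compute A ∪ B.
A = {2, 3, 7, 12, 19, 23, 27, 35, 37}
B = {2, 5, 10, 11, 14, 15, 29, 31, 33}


Set A = {2, 3, 7, 12, 19, 23, 27, 35, 37}
Set B = {2, 5, 10, 11, 14, 15, 29, 31, 33}
A ∪ B includes all elements in either set.
Elements from A: {2, 3, 7, 12, 19, 23, 27, 35, 37}
Elements from B not already included: {5, 10, 11, 14, 15, 29, 31, 33}
A ∪ B = {2, 3, 5, 7, 10, 11, 12, 14, 15, 19, 23, 27, 29, 31, 33, 35, 37}

{2, 3, 5, 7, 10, 11, 12, 14, 15, 19, 23, 27, 29, 31, 33, 35, 37}


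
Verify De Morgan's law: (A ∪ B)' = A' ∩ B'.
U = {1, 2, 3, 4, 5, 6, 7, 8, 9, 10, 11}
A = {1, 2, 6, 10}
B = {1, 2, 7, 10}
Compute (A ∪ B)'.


U = {1, 2, 3, 4, 5, 6, 7, 8, 9, 10, 11}
A = {1, 2, 6, 10}, B = {1, 2, 7, 10}
A ∪ B = {1, 2, 6, 7, 10}
(A ∪ B)' = U \ (A ∪ B) = {3, 4, 5, 8, 9, 11}
Verification via A' ∩ B': A' = {3, 4, 5, 7, 8, 9, 11}, B' = {3, 4, 5, 6, 8, 9, 11}
A' ∩ B' = {3, 4, 5, 8, 9, 11} ✓

{3, 4, 5, 8, 9, 11}


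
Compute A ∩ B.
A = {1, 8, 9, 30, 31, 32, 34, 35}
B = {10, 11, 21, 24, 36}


Set A = {1, 8, 9, 30, 31, 32, 34, 35}
Set B = {10, 11, 21, 24, 36}
A ∩ B includes only elements in both sets.
Check each element of A against B:
1 ✗, 8 ✗, 9 ✗, 30 ✗, 31 ✗, 32 ✗, 34 ✗, 35 ✗
A ∩ B = {}

{}


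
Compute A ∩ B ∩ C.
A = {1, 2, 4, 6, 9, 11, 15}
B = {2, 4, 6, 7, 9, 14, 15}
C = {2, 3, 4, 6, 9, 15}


Set A = {1, 2, 4, 6, 9, 11, 15}
Set B = {2, 4, 6, 7, 9, 14, 15}
Set C = {2, 3, 4, 6, 9, 15}
First, A ∩ B = {2, 4, 6, 9, 15}
Then, (A ∩ B) ∩ C = {2, 4, 6, 9, 15}

{2, 4, 6, 9, 15}


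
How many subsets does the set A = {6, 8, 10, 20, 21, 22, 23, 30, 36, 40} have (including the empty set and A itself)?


Set A = {6, 8, 10, 20, 21, 22, 23, 30, 36, 40}
|A| = 10
The power set P(A) contains all subsets of A.
|P(A)| = 2^|A| = 2^10 = 1024

1024


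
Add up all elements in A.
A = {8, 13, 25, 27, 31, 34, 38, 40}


Set A = {8, 13, 25, 27, 31, 34, 38, 40}
Sum = 8 + 13 + 25 + 27 + 31 + 34 + 38 + 40 = 216

216


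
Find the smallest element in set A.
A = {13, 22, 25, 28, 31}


Set A = {13, 22, 25, 28, 31}
Elements in ascending order: 13, 22, 25, 28, 31
The smallest element is 13.

13


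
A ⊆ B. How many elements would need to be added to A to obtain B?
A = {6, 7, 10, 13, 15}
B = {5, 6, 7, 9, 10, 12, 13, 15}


Set A = {6, 7, 10, 13, 15}, |A| = 5
Set B = {5, 6, 7, 9, 10, 12, 13, 15}, |B| = 8
Since A ⊆ B: B \ A = {5, 9, 12}
|B| - |A| = 8 - 5 = 3

3


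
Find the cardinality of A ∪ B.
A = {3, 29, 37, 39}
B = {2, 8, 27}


Set A = {3, 29, 37, 39}, |A| = 4
Set B = {2, 8, 27}, |B| = 3
A ∩ B = {}, |A ∩ B| = 0
|A ∪ B| = |A| + |B| - |A ∩ B| = 4 + 3 - 0 = 7

7


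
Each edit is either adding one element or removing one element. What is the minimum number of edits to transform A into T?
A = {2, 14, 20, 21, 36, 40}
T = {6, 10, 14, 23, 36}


Set A = {2, 14, 20, 21, 36, 40}
Set T = {6, 10, 14, 23, 36}
Elements to remove from A (in A, not in T): {2, 20, 21, 40} → 4 removals
Elements to add to A (in T, not in A): {6, 10, 23} → 3 additions
Total edits = 4 + 3 = 7

7


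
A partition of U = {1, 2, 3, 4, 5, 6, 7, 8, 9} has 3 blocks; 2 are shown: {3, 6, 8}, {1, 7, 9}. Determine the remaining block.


U = {1, 2, 3, 4, 5, 6, 7, 8, 9}
Shown blocks: {3, 6, 8}, {1, 7, 9}
A partition's blocks are pairwise disjoint and cover U, so the missing block = U \ (union of shown blocks).
Union of shown blocks: {1, 3, 6, 7, 8, 9}
Missing block = U \ (union) = {2, 4, 5}

{2, 4, 5}


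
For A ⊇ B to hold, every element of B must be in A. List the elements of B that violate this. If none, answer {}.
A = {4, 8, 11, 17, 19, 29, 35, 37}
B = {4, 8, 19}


Set A = {4, 8, 11, 17, 19, 29, 35, 37}
Set B = {4, 8, 19}
Check each element of B against A:
4 ∈ A, 8 ∈ A, 19 ∈ A
Elements of B not in A: {}

{}


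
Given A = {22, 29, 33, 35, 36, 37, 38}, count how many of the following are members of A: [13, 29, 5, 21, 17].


Set A = {22, 29, 33, 35, 36, 37, 38}
Candidates: [13, 29, 5, 21, 17]
Check each candidate:
13 ∉ A, 29 ∈ A, 5 ∉ A, 21 ∉ A, 17 ∉ A
Count of candidates in A: 1

1


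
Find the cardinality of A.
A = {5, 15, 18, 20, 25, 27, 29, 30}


Set A = {5, 15, 18, 20, 25, 27, 29, 30}
Listing elements: 5, 15, 18, 20, 25, 27, 29, 30
Counting: 8 elements
|A| = 8

8


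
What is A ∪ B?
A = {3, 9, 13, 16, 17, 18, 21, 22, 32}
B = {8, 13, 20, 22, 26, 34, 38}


Set A = {3, 9, 13, 16, 17, 18, 21, 22, 32}
Set B = {8, 13, 20, 22, 26, 34, 38}
A ∪ B includes all elements in either set.
Elements from A: {3, 9, 13, 16, 17, 18, 21, 22, 32}
Elements from B not already included: {8, 20, 26, 34, 38}
A ∪ B = {3, 8, 9, 13, 16, 17, 18, 20, 21, 22, 26, 32, 34, 38}

{3, 8, 9, 13, 16, 17, 18, 20, 21, 22, 26, 32, 34, 38}


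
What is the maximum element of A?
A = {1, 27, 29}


Set A = {1, 27, 29}
Elements in ascending order: 1, 27, 29
The largest element is 29.

29


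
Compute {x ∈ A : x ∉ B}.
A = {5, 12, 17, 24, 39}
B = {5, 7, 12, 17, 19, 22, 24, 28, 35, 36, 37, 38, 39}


Set A = {5, 12, 17, 24, 39}
Set B = {5, 7, 12, 17, 19, 22, 24, 28, 35, 36, 37, 38, 39}
Check each element of A against B:
5 ∈ B, 12 ∈ B, 17 ∈ B, 24 ∈ B, 39 ∈ B
Elements of A not in B: {}

{}


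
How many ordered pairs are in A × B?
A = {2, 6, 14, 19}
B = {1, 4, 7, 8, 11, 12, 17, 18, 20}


Set A = {2, 6, 14, 19} has 4 elements.
Set B = {1, 4, 7, 8, 11, 12, 17, 18, 20} has 9 elements.
|A × B| = |A| × |B| = 4 × 9 = 36

36


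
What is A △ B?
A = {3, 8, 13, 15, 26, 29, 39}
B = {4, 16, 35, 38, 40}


Set A = {3, 8, 13, 15, 26, 29, 39}
Set B = {4, 16, 35, 38, 40}
A △ B = (A \ B) ∪ (B \ A)
Elements in A but not B: {3, 8, 13, 15, 26, 29, 39}
Elements in B but not A: {4, 16, 35, 38, 40}
A △ B = {3, 4, 8, 13, 15, 16, 26, 29, 35, 38, 39, 40}

{3, 4, 8, 13, 15, 16, 26, 29, 35, 38, 39, 40}


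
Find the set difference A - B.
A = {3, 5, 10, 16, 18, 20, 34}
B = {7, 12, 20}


Set A = {3, 5, 10, 16, 18, 20, 34}
Set B = {7, 12, 20}
A \ B includes elements in A that are not in B.
Check each element of A:
3 (not in B, keep), 5 (not in B, keep), 10 (not in B, keep), 16 (not in B, keep), 18 (not in B, keep), 20 (in B, remove), 34 (not in B, keep)
A \ B = {3, 5, 10, 16, 18, 34}

{3, 5, 10, 16, 18, 34}


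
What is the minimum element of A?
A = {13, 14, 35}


Set A = {13, 14, 35}
Elements in ascending order: 13, 14, 35
The smallest element is 13.

13


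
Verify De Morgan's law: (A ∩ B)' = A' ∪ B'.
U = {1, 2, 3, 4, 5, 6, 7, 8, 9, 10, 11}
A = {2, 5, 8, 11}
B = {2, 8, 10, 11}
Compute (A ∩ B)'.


U = {1, 2, 3, 4, 5, 6, 7, 8, 9, 10, 11}
A = {2, 5, 8, 11}, B = {2, 8, 10, 11}
A ∩ B = {2, 8, 11}
(A ∩ B)' = U \ (A ∩ B) = {1, 3, 4, 5, 6, 7, 9, 10}
Verification via A' ∪ B': A' = {1, 3, 4, 6, 7, 9, 10}, B' = {1, 3, 4, 5, 6, 7, 9}
A' ∪ B' = {1, 3, 4, 5, 6, 7, 9, 10} ✓

{1, 3, 4, 5, 6, 7, 9, 10}


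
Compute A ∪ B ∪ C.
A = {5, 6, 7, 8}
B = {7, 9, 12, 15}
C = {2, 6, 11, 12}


Set A = {5, 6, 7, 8}
Set B = {7, 9, 12, 15}
Set C = {2, 6, 11, 12}
First, A ∪ B = {5, 6, 7, 8, 9, 12, 15}
Then, (A ∪ B) ∪ C = {2, 5, 6, 7, 8, 9, 11, 12, 15}

{2, 5, 6, 7, 8, 9, 11, 12, 15}


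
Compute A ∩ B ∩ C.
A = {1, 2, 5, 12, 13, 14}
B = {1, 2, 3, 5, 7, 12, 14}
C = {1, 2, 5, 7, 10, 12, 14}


Set A = {1, 2, 5, 12, 13, 14}
Set B = {1, 2, 3, 5, 7, 12, 14}
Set C = {1, 2, 5, 7, 10, 12, 14}
First, A ∩ B = {1, 2, 5, 12, 14}
Then, (A ∩ B) ∩ C = {1, 2, 5, 12, 14}

{1, 2, 5, 12, 14}


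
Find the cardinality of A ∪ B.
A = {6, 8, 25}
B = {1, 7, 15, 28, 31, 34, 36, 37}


Set A = {6, 8, 25}, |A| = 3
Set B = {1, 7, 15, 28, 31, 34, 36, 37}, |B| = 8
A ∩ B = {}, |A ∩ B| = 0
|A ∪ B| = |A| + |B| - |A ∩ B| = 3 + 8 - 0 = 11

11


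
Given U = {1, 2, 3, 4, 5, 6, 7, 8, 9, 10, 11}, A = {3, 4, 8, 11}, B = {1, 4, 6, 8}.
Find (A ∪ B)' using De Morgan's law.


U = {1, 2, 3, 4, 5, 6, 7, 8, 9, 10, 11}
A = {3, 4, 8, 11}, B = {1, 4, 6, 8}
A ∪ B = {1, 3, 4, 6, 8, 11}
(A ∪ B)' = U \ (A ∪ B) = {2, 5, 7, 9, 10}
Verification via A' ∩ B': A' = {1, 2, 5, 6, 7, 9, 10}, B' = {2, 3, 5, 7, 9, 10, 11}
A' ∩ B' = {2, 5, 7, 9, 10} ✓

{2, 5, 7, 9, 10}


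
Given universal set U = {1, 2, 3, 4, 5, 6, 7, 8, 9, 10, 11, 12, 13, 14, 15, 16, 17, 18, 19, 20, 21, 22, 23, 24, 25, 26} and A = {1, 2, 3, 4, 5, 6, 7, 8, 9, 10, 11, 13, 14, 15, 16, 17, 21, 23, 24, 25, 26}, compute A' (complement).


Universal set U = {1, 2, 3, 4, 5, 6, 7, 8, 9, 10, 11, 12, 13, 14, 15, 16, 17, 18, 19, 20, 21, 22, 23, 24, 25, 26}
Set A = {1, 2, 3, 4, 5, 6, 7, 8, 9, 10, 11, 13, 14, 15, 16, 17, 21, 23, 24, 25, 26}
A' = U \ A = elements in U but not in A
Checking each element of U:
1 (in A, exclude), 2 (in A, exclude), 3 (in A, exclude), 4 (in A, exclude), 5 (in A, exclude), 6 (in A, exclude), 7 (in A, exclude), 8 (in A, exclude), 9 (in A, exclude), 10 (in A, exclude), 11 (in A, exclude), 12 (not in A, include), 13 (in A, exclude), 14 (in A, exclude), 15 (in A, exclude), 16 (in A, exclude), 17 (in A, exclude), 18 (not in A, include), 19 (not in A, include), 20 (not in A, include), 21 (in A, exclude), 22 (not in A, include), 23 (in A, exclude), 24 (in A, exclude), 25 (in A, exclude), 26 (in A, exclude)
A' = {12, 18, 19, 20, 22}

{12, 18, 19, 20, 22}


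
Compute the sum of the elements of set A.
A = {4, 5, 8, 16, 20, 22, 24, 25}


Set A = {4, 5, 8, 16, 20, 22, 24, 25}
Sum = 4 + 5 + 8 + 16 + 20 + 22 + 24 + 25 = 124

124


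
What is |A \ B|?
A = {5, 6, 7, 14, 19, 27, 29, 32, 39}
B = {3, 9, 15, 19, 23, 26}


Set A = {5, 6, 7, 14, 19, 27, 29, 32, 39}
Set B = {3, 9, 15, 19, 23, 26}
A \ B = {5, 6, 7, 14, 27, 29, 32, 39}
|A \ B| = 8

8


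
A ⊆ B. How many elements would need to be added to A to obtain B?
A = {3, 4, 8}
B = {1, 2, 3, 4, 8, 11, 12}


Set A = {3, 4, 8}, |A| = 3
Set B = {1, 2, 3, 4, 8, 11, 12}, |B| = 7
Since A ⊆ B: B \ A = {1, 2, 11, 12}
|B| - |A| = 7 - 3 = 4

4


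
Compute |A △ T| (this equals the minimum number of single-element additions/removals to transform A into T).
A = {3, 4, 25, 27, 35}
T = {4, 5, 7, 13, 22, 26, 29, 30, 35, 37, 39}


Set A = {3, 4, 25, 27, 35}
Set T = {4, 5, 7, 13, 22, 26, 29, 30, 35, 37, 39}
Elements to remove from A (in A, not in T): {3, 25, 27} → 3 removals
Elements to add to A (in T, not in A): {5, 7, 13, 22, 26, 29, 30, 37, 39} → 9 additions
Total edits = 3 + 9 = 12

12


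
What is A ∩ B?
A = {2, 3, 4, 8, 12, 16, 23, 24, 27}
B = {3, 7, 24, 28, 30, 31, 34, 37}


Set A = {2, 3, 4, 8, 12, 16, 23, 24, 27}
Set B = {3, 7, 24, 28, 30, 31, 34, 37}
A ∩ B includes only elements in both sets.
Check each element of A against B:
2 ✗, 3 ✓, 4 ✗, 8 ✗, 12 ✗, 16 ✗, 23 ✗, 24 ✓, 27 ✗
A ∩ B = {3, 24}

{3, 24}


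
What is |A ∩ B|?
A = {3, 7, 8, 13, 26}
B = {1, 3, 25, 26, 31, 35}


Set A = {3, 7, 8, 13, 26}
Set B = {1, 3, 25, 26, 31, 35}
A ∩ B = {3, 26}
|A ∩ B| = 2

2


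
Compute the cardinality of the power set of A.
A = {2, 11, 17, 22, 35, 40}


Set A = {2, 11, 17, 22, 35, 40}
|A| = 6
The power set P(A) contains all subsets of A.
|P(A)| = 2^|A| = 2^6 = 64

64


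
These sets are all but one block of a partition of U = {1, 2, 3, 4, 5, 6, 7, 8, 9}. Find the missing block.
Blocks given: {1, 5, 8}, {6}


U = {1, 2, 3, 4, 5, 6, 7, 8, 9}
Shown blocks: {1, 5, 8}, {6}
A partition's blocks are pairwise disjoint and cover U, so the missing block = U \ (union of shown blocks).
Union of shown blocks: {1, 5, 6, 8}
Missing block = U \ (union) = {2, 3, 4, 7, 9}

{2, 3, 4, 7, 9}


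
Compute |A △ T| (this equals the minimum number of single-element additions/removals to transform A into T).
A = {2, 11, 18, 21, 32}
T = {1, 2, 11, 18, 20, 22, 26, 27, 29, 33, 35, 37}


Set A = {2, 11, 18, 21, 32}
Set T = {1, 2, 11, 18, 20, 22, 26, 27, 29, 33, 35, 37}
Elements to remove from A (in A, not in T): {21, 32} → 2 removals
Elements to add to A (in T, not in A): {1, 20, 22, 26, 27, 29, 33, 35, 37} → 9 additions
Total edits = 2 + 9 = 11

11


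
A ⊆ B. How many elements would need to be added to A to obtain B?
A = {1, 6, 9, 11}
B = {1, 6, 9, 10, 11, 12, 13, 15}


Set A = {1, 6, 9, 11}, |A| = 4
Set B = {1, 6, 9, 10, 11, 12, 13, 15}, |B| = 8
Since A ⊆ B: B \ A = {10, 12, 13, 15}
|B| - |A| = 8 - 4 = 4

4


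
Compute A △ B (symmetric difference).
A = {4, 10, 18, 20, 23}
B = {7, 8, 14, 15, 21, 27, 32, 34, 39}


Set A = {4, 10, 18, 20, 23}
Set B = {7, 8, 14, 15, 21, 27, 32, 34, 39}
A △ B = (A \ B) ∪ (B \ A)
Elements in A but not B: {4, 10, 18, 20, 23}
Elements in B but not A: {7, 8, 14, 15, 21, 27, 32, 34, 39}
A △ B = {4, 7, 8, 10, 14, 15, 18, 20, 21, 23, 27, 32, 34, 39}

{4, 7, 8, 10, 14, 15, 18, 20, 21, 23, 27, 32, 34, 39}


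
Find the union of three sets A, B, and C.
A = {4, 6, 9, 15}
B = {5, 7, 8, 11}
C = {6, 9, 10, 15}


Set A = {4, 6, 9, 15}
Set B = {5, 7, 8, 11}
Set C = {6, 9, 10, 15}
First, A ∪ B = {4, 5, 6, 7, 8, 9, 11, 15}
Then, (A ∪ B) ∪ C = {4, 5, 6, 7, 8, 9, 10, 11, 15}

{4, 5, 6, 7, 8, 9, 10, 11, 15}


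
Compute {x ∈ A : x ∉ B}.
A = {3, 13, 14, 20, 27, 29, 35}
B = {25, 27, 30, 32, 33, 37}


Set A = {3, 13, 14, 20, 27, 29, 35}
Set B = {25, 27, 30, 32, 33, 37}
Check each element of A against B:
3 ∉ B (include), 13 ∉ B (include), 14 ∉ B (include), 20 ∉ B (include), 27 ∈ B, 29 ∉ B (include), 35 ∉ B (include)
Elements of A not in B: {3, 13, 14, 20, 29, 35}

{3, 13, 14, 20, 29, 35}


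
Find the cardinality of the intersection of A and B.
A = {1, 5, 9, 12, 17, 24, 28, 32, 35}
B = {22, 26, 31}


Set A = {1, 5, 9, 12, 17, 24, 28, 32, 35}
Set B = {22, 26, 31}
A ∩ B = {}
|A ∩ B| = 0

0


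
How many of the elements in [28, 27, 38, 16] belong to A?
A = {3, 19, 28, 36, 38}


Set A = {3, 19, 28, 36, 38}
Candidates: [28, 27, 38, 16]
Check each candidate:
28 ∈ A, 27 ∉ A, 38 ∈ A, 16 ∉ A
Count of candidates in A: 2

2


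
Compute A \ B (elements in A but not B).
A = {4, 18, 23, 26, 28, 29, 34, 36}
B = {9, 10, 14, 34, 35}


Set A = {4, 18, 23, 26, 28, 29, 34, 36}
Set B = {9, 10, 14, 34, 35}
A \ B includes elements in A that are not in B.
Check each element of A:
4 (not in B, keep), 18 (not in B, keep), 23 (not in B, keep), 26 (not in B, keep), 28 (not in B, keep), 29 (not in B, keep), 34 (in B, remove), 36 (not in B, keep)
A \ B = {4, 18, 23, 26, 28, 29, 36}

{4, 18, 23, 26, 28, 29, 36}


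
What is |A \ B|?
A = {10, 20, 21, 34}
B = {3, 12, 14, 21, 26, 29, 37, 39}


Set A = {10, 20, 21, 34}
Set B = {3, 12, 14, 21, 26, 29, 37, 39}
A \ B = {10, 20, 34}
|A \ B| = 3

3


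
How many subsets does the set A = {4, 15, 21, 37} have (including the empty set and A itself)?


Set A = {4, 15, 21, 37}
|A| = 4
The power set P(A) contains all subsets of A.
|P(A)| = 2^|A| = 2^4 = 16

16


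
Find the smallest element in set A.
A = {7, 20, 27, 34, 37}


Set A = {7, 20, 27, 34, 37}
Elements in ascending order: 7, 20, 27, 34, 37
The smallest element is 7.

7


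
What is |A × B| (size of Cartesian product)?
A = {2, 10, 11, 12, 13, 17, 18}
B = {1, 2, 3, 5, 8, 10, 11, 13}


Set A = {2, 10, 11, 12, 13, 17, 18} has 7 elements.
Set B = {1, 2, 3, 5, 8, 10, 11, 13} has 8 elements.
|A × B| = |A| × |B| = 7 × 8 = 56

56


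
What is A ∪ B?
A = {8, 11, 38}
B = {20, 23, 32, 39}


Set A = {8, 11, 38}
Set B = {20, 23, 32, 39}
A ∪ B includes all elements in either set.
Elements from A: {8, 11, 38}
Elements from B not already included: {20, 23, 32, 39}
A ∪ B = {8, 11, 20, 23, 32, 38, 39}

{8, 11, 20, 23, 32, 38, 39}


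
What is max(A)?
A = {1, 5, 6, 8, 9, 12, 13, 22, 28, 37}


Set A = {1, 5, 6, 8, 9, 12, 13, 22, 28, 37}
Elements in ascending order: 1, 5, 6, 8, 9, 12, 13, 22, 28, 37
The largest element is 37.

37


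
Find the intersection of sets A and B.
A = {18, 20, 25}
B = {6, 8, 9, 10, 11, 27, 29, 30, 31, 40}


Set A = {18, 20, 25}
Set B = {6, 8, 9, 10, 11, 27, 29, 30, 31, 40}
A ∩ B includes only elements in both sets.
Check each element of A against B:
18 ✗, 20 ✗, 25 ✗
A ∩ B = {}

{}


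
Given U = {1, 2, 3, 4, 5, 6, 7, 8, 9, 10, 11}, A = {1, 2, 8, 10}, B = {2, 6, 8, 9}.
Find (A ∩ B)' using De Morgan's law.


U = {1, 2, 3, 4, 5, 6, 7, 8, 9, 10, 11}
A = {1, 2, 8, 10}, B = {2, 6, 8, 9}
A ∩ B = {2, 8}
(A ∩ B)' = U \ (A ∩ B) = {1, 3, 4, 5, 6, 7, 9, 10, 11}
Verification via A' ∪ B': A' = {3, 4, 5, 6, 7, 9, 11}, B' = {1, 3, 4, 5, 7, 10, 11}
A' ∪ B' = {1, 3, 4, 5, 6, 7, 9, 10, 11} ✓

{1, 3, 4, 5, 6, 7, 9, 10, 11}


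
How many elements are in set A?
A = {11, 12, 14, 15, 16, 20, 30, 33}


Set A = {11, 12, 14, 15, 16, 20, 30, 33}
Listing elements: 11, 12, 14, 15, 16, 20, 30, 33
Counting: 8 elements
|A| = 8

8


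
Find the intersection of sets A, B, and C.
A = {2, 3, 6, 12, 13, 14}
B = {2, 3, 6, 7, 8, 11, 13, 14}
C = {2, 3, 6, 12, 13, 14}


Set A = {2, 3, 6, 12, 13, 14}
Set B = {2, 3, 6, 7, 8, 11, 13, 14}
Set C = {2, 3, 6, 12, 13, 14}
First, A ∩ B = {2, 3, 6, 13, 14}
Then, (A ∩ B) ∩ C = {2, 3, 6, 13, 14}

{2, 3, 6, 13, 14}


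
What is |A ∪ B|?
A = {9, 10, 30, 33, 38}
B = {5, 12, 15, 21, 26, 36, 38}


Set A = {9, 10, 30, 33, 38}, |A| = 5
Set B = {5, 12, 15, 21, 26, 36, 38}, |B| = 7
A ∩ B = {38}, |A ∩ B| = 1
|A ∪ B| = |A| + |B| - |A ∩ B| = 5 + 7 - 1 = 11

11


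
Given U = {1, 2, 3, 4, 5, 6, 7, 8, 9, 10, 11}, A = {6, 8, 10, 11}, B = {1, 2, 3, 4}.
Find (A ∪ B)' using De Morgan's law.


U = {1, 2, 3, 4, 5, 6, 7, 8, 9, 10, 11}
A = {6, 8, 10, 11}, B = {1, 2, 3, 4}
A ∪ B = {1, 2, 3, 4, 6, 8, 10, 11}
(A ∪ B)' = U \ (A ∪ B) = {5, 7, 9}
Verification via A' ∩ B': A' = {1, 2, 3, 4, 5, 7, 9}, B' = {5, 6, 7, 8, 9, 10, 11}
A' ∩ B' = {5, 7, 9} ✓

{5, 7, 9}


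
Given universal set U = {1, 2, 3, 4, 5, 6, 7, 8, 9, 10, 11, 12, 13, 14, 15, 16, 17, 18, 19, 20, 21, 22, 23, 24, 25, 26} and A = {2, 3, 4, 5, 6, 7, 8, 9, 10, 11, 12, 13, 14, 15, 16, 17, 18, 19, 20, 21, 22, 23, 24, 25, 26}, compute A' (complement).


Universal set U = {1, 2, 3, 4, 5, 6, 7, 8, 9, 10, 11, 12, 13, 14, 15, 16, 17, 18, 19, 20, 21, 22, 23, 24, 25, 26}
Set A = {2, 3, 4, 5, 6, 7, 8, 9, 10, 11, 12, 13, 14, 15, 16, 17, 18, 19, 20, 21, 22, 23, 24, 25, 26}
A' = U \ A = elements in U but not in A
Checking each element of U:
1 (not in A, include), 2 (in A, exclude), 3 (in A, exclude), 4 (in A, exclude), 5 (in A, exclude), 6 (in A, exclude), 7 (in A, exclude), 8 (in A, exclude), 9 (in A, exclude), 10 (in A, exclude), 11 (in A, exclude), 12 (in A, exclude), 13 (in A, exclude), 14 (in A, exclude), 15 (in A, exclude), 16 (in A, exclude), 17 (in A, exclude), 18 (in A, exclude), 19 (in A, exclude), 20 (in A, exclude), 21 (in A, exclude), 22 (in A, exclude), 23 (in A, exclude), 24 (in A, exclude), 25 (in A, exclude), 26 (in A, exclude)
A' = {1}

{1}
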